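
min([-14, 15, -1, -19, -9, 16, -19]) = -19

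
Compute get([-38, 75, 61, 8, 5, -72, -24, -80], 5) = -72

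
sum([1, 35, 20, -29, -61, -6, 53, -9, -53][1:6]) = slice → [35, 20, -29, -61, -6]
35 + 20 + (-29) + (-61) + (-6)
= -41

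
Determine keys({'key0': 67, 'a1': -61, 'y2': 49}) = ['key0', 'a1', 'y2']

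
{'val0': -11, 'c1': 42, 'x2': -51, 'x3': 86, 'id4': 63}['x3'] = 86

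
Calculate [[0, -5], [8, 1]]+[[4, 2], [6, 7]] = [[4, -3], [14, 8]]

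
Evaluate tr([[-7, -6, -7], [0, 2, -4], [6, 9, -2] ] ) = diagonal: (-7) + 2 + (-2)
= -7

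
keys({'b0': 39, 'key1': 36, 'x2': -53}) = ['b0', 'key1', 'x2']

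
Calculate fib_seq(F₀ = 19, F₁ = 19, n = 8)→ [19, 19, 38, 57, 95, 152, 247, 399]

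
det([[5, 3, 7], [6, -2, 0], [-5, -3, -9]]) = 56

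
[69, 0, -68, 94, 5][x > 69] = [94]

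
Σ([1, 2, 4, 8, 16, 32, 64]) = 1 + 2 + 4 + 8 + 16 + 32 + 64
= 127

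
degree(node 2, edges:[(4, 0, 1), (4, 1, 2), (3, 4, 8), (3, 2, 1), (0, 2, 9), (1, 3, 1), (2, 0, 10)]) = 3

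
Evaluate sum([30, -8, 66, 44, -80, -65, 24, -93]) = 30 + (-8) + 66 + 44 + (-80) + (-65) + 24 + (-93)
= -82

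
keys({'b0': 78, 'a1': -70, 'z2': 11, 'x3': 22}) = ['b0', 'a1', 'z2', 'x3']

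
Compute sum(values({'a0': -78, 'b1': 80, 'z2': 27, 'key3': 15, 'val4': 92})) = 136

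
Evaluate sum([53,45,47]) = 53 + 45 + 47
= 145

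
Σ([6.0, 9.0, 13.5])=6.0 + 9.0 + 13.5
= 28.5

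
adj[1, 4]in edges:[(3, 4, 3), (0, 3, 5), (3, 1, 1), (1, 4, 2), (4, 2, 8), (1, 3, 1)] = 2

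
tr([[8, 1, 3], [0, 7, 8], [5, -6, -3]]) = 12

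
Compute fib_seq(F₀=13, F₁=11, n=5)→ [13, 11, 24, 35, 59]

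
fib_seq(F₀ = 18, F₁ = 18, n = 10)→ F_2 = F_1 + F_0 = 36
F_3 = F_2 + F_1 = 54
F_4 = F_3 + F_2 = 90
...
= [18, 18, 36, 54, 90, 144, 234, 378, 612, 990]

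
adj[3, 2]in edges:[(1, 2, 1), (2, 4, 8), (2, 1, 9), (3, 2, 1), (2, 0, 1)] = 1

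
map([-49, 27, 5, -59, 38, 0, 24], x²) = (-49)²=2401, (27)²=729, (5)²=25, (-59)²=3481, (38)²=1444, (0)²=0, (24)²=576
= [2401, 729, 25, 3481, 1444, 0, 576]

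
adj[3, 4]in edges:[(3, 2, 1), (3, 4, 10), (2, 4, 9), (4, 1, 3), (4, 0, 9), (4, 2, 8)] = 10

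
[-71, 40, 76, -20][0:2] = [-71, 40]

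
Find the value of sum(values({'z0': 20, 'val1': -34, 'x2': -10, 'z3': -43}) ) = -67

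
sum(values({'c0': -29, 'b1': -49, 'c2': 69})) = -9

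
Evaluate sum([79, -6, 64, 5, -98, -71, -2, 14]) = 79 + (-6) + 64 + 5 + (-98) + (-71) + (-2) + 14
= -15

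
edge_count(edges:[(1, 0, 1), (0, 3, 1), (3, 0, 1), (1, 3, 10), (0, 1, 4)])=5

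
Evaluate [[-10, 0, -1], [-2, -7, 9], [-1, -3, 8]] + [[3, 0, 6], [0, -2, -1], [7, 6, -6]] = [[-7, 0, 5], [-2, -9, 8], [6, 3, 2]]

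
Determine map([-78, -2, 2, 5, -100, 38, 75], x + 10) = [-68, 8, 12, 15, -90, 48, 85]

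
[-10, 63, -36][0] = -10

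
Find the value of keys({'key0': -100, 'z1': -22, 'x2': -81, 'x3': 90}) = ['key0', 'z1', 'x2', 'x3']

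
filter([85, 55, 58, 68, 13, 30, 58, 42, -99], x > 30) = keep x where x > 30: 85✓, 55✓, 58✓, 68✓, 13✗, 30✗, 58✓, 42✓, -99✗
= [85, 55, 58, 68, 58, 42]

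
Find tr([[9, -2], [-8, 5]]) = diagonal: 9 + 5
= 14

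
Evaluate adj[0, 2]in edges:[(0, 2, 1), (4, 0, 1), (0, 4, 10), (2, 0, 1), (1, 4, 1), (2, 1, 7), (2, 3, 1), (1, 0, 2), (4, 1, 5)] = 1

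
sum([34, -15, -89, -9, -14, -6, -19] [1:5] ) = -127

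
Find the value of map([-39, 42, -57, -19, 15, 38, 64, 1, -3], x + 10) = [-29, 52, -47, -9, 25, 48, 74, 11, 7]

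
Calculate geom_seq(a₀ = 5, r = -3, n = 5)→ [5, -15, 45, -135, 405]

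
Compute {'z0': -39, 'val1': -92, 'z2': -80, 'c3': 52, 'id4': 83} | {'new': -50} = {'z0': -39, 'val1': -92, 'z2': -80, 'c3': 52, 'id4': 83, 'new': -50}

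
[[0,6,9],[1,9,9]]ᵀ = [[0, 1], [6, 9], [9, 9]]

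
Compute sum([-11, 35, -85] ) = (-11) + 35 + (-85)
= -61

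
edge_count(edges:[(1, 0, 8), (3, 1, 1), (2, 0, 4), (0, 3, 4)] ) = 4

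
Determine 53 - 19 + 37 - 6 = 65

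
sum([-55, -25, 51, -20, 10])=-39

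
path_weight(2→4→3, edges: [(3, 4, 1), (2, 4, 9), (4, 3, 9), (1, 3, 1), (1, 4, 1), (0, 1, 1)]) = w(2→4)=9 + w(4→3)=9
= 18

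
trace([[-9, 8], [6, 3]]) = -6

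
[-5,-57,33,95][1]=-57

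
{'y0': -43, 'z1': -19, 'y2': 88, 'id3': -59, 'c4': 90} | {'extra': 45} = {'y0': -43, 'z1': -19, 'y2': 88, 'id3': -59, 'c4': 90, 'extra': 45}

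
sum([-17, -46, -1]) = (-17) + (-46) + (-1)
= -64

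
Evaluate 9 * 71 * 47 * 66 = 1982178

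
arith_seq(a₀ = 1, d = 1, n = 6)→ [1, 2, 3, 4, 5, 6]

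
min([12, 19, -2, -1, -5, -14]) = -14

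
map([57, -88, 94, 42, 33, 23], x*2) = [114, -176, 188, 84, 66, 46]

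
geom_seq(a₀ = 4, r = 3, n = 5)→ a_0 = 4*3^0 = 4
a_1 = 4*3^1 = 12
a_2 = 4*3^2 = 36
...
= [4, 12, 36, 108, 324]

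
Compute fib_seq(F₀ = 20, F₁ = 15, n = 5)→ F_2 = F_1 + F_0 = 35
F_3 = F_2 + F_1 = 50
F_4 = F_3 + F_2 = 85
= [20, 15, 35, 50, 85]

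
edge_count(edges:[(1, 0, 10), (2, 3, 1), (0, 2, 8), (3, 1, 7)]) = 4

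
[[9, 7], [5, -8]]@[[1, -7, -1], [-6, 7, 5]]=[[-33, -14, 26], [53, -91, -45]]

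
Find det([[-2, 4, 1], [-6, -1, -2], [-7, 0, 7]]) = 231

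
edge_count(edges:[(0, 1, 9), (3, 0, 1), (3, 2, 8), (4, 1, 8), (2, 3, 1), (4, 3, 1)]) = 6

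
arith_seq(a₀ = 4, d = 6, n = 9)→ a_0 = 4 + 0*6 = 4
a_1 = 4 + 1*6 = 10
a_2 = 4 + 2*6 = 16
...
= [4, 10, 16, 22, 28, 34, 40, 46, 52]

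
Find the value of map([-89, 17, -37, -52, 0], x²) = (-89)²=7921, (17)²=289, (-37)²=1369, (-52)²=2704, (0)²=0
= [7921, 289, 1369, 2704, 0]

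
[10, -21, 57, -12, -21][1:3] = [-21, 57]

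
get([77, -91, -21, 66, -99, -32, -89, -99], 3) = 66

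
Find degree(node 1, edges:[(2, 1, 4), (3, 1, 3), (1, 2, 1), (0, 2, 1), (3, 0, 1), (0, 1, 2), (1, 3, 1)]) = incident: (2,1), (3,1), (1,2), (0,1), (1,3)
= 5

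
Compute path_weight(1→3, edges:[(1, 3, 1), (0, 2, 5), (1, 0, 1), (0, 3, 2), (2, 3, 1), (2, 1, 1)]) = 1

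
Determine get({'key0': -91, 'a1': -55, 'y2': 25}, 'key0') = -91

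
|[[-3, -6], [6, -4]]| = (-3)*(-4) - (-6)*(6)
= 48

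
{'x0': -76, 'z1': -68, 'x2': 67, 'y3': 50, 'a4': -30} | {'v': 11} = {'x0': -76, 'z1': -68, 'x2': 67, 'y3': 50, 'a4': -30, 'v': 11}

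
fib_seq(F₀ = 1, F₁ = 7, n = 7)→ [1, 7, 8, 15, 23, 38, 61]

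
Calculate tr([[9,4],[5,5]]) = 14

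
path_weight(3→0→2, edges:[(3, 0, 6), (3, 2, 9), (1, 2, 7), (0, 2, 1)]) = w(3→0)=6 + w(0→2)=1
= 7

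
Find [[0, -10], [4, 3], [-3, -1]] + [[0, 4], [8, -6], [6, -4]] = [[0, -6], [12, -3], [3, -5]]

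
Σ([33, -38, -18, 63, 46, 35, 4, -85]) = 33 + (-38) + (-18) + 63 + 46 + 35 + 4 + (-85)
= 40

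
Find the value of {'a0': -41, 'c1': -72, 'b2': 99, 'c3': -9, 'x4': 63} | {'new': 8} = {'a0': -41, 'c1': -72, 'b2': 99, 'c3': -9, 'x4': 63, 'new': 8}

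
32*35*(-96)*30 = -3225600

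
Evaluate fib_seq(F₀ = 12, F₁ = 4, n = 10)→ F_2 = F_1 + F_0 = 16
F_3 = F_2 + F_1 = 20
F_4 = F_3 + F_2 = 36
...
= [12, 4, 16, 20, 36, 56, 92, 148, 240, 388]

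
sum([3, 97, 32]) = 132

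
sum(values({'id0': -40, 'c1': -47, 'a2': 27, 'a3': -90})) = (-40) + (-47) + 27 + (-90)
= -150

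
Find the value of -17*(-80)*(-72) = -97920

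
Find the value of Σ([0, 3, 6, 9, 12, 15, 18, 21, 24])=108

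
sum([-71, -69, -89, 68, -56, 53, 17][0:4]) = -161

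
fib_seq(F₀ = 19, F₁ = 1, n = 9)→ F_2 = F_1 + F_0 = 20
F_3 = F_2 + F_1 = 21
F_4 = F_3 + F_2 = 41
...
= [19, 1, 20, 21, 41, 62, 103, 165, 268]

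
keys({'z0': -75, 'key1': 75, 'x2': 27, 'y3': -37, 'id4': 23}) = ['z0', 'key1', 'x2', 'y3', 'id4']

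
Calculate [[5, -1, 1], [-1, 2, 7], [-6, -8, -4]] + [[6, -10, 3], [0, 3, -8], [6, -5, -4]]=[[11, -11, 4], [-1, 5, -1], [0, -13, -8]]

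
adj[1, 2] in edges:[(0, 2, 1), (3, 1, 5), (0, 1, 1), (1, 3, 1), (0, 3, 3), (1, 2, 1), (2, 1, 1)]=1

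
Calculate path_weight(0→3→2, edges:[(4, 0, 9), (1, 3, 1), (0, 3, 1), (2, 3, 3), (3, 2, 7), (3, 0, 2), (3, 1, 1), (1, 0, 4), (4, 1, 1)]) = 8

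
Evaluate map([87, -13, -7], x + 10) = 87+10=97, -13+10=-3, -7+10=3
= [97, -3, 3]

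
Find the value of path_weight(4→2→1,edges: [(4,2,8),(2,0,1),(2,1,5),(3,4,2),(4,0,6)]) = w(4→2)=8 + w(2→1)=5
= 13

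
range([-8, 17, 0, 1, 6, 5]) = 25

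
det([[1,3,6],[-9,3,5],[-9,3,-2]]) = -210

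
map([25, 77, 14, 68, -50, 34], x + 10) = [35, 87, 24, 78, -40, 44]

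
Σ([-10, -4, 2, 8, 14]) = (-10) + (-4) + 2 + 8 + 14
= 10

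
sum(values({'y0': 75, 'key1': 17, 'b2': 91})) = 75 + 17 + 91
= 183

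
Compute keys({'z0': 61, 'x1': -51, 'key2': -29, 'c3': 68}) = ['z0', 'x1', 'key2', 'c3']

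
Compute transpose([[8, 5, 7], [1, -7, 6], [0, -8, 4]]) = [[8, 1, 0], [5, -7, -8], [7, 6, 4]]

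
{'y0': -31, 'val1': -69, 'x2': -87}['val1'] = -69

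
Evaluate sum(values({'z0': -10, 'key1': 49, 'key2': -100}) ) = (-10) + 49 + (-100)
= -61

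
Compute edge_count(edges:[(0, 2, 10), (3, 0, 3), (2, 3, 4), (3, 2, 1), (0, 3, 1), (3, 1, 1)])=6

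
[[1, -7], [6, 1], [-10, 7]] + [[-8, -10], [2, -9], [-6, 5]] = [[-7, -17], [8, -8], [-16, 12]]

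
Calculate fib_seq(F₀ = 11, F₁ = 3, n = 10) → F_2 = F_1 + F_0 = 14
F_3 = F_2 + F_1 = 17
F_4 = F_3 + F_2 = 31
...
= [11, 3, 14, 17, 31, 48, 79, 127, 206, 333]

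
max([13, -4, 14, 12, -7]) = 14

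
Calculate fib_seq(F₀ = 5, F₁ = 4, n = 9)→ [5, 4, 9, 13, 22, 35, 57, 92, 149]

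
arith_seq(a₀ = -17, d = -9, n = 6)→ [-17, -26, -35, -44, -53, -62]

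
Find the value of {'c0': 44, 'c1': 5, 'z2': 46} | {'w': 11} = {'c0': 44, 'c1': 5, 'z2': 46, 'w': 11}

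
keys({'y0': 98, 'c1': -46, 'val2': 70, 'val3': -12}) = ['y0', 'c1', 'val2', 'val3']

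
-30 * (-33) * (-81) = -80190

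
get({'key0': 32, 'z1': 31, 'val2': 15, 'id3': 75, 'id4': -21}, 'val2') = 15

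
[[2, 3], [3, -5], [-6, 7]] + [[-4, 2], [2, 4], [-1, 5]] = [[-2, 5], [5, -1], [-7, 12]]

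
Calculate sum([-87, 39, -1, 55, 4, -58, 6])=-42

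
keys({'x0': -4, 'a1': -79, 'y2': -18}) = ['x0', 'a1', 'y2']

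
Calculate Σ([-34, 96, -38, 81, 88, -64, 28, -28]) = (-34) + 96 + (-38) + 81 + 88 + (-64) + 28 + (-28)
= 129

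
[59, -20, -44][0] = 59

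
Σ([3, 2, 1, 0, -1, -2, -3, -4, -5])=-9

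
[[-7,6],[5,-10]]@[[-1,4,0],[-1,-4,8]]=C[0][0] = (-7)*(-1) + (6)*(-1) = 1
C[0][1] = (-7)*(4) + (6)*(-4) = -52
C[0][2] = (-7)*(0) + (6)*(8) = 48
C[1][0] = (5)*(-1) + (-10)*(-1) = 5
C[1][1] = (5)*(4) + (-10)*(-4) = 60
C[1][2] = (5)*(0) + (-10)*(8) = -80
= [[1, -52, 48], [5, 60, -80]]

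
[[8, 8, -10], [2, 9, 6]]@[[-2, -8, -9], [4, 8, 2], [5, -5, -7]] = C[0][0] = (8)*(-2) + (8)*(4) + (-10)*(5) = -34
C[0][1] = (8)*(-8) + (8)*(8) + (-10)*(-5) = 50
C[0][2] = (8)*(-9) + (8)*(2) + (-10)*(-7) = 14
C[1][0] = (2)*(-2) + (9)*(4) + (6)*(5) = 62
C[1][1] = (2)*(-8) + (9)*(8) + (6)*(-5) = 26
C[1][2] = (2)*(-9) + (9)*(2) + (6)*(-7) = -42
= [[-34, 50, 14], [62, 26, -42]]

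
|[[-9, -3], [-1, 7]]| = (-9)*(7) - (-3)*(-1)
= -66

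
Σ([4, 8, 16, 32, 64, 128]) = 4 + 8 + 16 + 32 + 64 + 128
= 252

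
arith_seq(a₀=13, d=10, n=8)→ [13, 23, 33, 43, 53, 63, 73, 83]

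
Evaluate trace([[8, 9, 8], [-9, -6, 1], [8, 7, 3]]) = diagonal: 8 + (-6) + 3
= 5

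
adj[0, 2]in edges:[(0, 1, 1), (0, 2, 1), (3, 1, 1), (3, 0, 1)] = 1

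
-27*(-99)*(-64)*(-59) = 10093248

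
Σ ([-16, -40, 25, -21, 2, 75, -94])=-69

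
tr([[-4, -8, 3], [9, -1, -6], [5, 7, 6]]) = 1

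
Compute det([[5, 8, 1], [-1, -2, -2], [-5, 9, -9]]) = (1)*(5)*det([[-2, -2], [9, -9]]) + (-1)*(8)*det([[-1, -2], [-5, -9]]) + (1)*(1)*det([[-1, -2], [-5, 9]])
= 180 + 8 + -19
= 169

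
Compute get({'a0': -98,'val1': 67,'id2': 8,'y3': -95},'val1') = 67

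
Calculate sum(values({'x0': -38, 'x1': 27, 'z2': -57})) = -68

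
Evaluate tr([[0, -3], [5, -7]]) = diagonal: 0 + (-7)
= -7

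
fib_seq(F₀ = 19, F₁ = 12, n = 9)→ [19, 12, 31, 43, 74, 117, 191, 308, 499]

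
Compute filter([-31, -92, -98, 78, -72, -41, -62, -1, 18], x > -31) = [78, -1, 18]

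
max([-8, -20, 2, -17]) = 2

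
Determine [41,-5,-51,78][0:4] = [41, -5, -51, 78]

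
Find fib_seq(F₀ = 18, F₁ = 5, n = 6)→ [18, 5, 23, 28, 51, 79]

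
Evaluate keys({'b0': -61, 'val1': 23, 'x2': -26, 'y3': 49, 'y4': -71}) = ['b0', 'val1', 'x2', 'y3', 'y4']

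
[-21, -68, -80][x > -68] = [-21]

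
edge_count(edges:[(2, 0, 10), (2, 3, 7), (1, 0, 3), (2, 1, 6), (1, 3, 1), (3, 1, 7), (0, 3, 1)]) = 7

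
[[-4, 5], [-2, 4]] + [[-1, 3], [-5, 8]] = [[-5, 8], [-7, 12]]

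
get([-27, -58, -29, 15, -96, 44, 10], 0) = -27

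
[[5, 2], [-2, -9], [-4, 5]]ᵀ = [[5, -2, -4], [2, -9, 5]]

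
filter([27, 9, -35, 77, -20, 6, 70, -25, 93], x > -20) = keep x where x > -20: 27✓, 9✓, -35✗, 77✓, -20✗, 6✓, 70✓, -25✗, 93✓
= [27, 9, 77, 6, 70, 93]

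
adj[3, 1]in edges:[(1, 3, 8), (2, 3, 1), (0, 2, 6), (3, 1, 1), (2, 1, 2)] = 1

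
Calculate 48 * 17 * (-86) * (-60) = 4210560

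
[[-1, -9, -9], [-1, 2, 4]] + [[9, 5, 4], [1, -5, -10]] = [[8, -4, -5], [0, -3, -6]]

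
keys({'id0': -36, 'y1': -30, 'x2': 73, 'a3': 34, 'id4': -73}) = ['id0', 'y1', 'x2', 'a3', 'id4']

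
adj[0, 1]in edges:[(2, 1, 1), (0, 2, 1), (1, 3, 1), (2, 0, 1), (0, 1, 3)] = 3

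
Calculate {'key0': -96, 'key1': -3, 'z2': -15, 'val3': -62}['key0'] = -96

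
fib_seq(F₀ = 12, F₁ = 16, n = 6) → [12, 16, 28, 44, 72, 116]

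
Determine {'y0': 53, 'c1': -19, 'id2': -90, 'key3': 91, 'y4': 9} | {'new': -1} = {'y0': 53, 'c1': -19, 'id2': -90, 'key3': 91, 'y4': 9, 'new': -1}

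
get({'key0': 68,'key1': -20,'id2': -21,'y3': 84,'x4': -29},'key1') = -20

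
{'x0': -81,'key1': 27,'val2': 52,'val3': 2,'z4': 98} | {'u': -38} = {'x0': -81, 'key1': 27, 'val2': 52, 'val3': 2, 'z4': 98, 'u': -38}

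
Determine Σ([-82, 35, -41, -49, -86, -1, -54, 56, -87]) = -309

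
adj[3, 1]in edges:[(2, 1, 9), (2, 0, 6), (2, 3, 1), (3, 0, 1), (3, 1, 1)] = 1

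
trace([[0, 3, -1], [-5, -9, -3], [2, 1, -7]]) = -16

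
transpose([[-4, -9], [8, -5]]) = [[-4, 8], [-9, -5]]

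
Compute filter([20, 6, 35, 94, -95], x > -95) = keep x where x > -95: 20✓, 6✓, 35✓, 94✓, -95✗
= [20, 6, 35, 94]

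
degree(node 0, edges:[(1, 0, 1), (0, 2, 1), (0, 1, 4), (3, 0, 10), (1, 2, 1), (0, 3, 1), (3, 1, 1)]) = 5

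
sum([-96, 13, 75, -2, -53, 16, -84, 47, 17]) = (-96) + 13 + 75 + (-2) + (-53) + 16 + (-84) + 47 + 17
= -67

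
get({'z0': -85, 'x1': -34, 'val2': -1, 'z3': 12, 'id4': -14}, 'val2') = -1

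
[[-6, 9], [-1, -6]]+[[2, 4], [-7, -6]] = [[-4, 13], [-8, -12]]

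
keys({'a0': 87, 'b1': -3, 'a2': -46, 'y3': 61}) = ['a0', 'b1', 'a2', 'y3']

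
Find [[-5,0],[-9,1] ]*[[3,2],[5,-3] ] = [[-15, -10], [-22, -21]]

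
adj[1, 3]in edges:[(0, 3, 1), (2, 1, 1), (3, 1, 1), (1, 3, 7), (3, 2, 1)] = 7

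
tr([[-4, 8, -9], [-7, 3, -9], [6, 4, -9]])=-10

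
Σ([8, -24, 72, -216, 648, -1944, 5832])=4376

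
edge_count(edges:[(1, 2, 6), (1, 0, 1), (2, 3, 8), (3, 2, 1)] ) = 4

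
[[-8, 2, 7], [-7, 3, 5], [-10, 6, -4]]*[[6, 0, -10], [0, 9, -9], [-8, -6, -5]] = C[0][0] = (-8)*(6) + (2)*(0) + (7)*(-8) = -104
C[0][1] = (-8)*(0) + (2)*(9) + (7)*(-6) = -24
C[0][2] = (-8)*(-10) + (2)*(-9) + (7)*(-5) = 27
C[1][0] = (-7)*(6) + (3)*(0) + (5)*(-8) = -82
C[1][1] = (-7)*(0) + (3)*(9) + (5)*(-6) = -3
C[1][2] = (-7)*(-10) + (3)*(-9) + (5)*(-5) = 18
... (3 more cells)
= [[-104, -24, 27], [-82, -3, 18], [-28, 78, 66]]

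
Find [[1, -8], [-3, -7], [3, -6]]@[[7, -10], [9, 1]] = C[0][0] = (1)*(7) + (-8)*(9) = -65
C[0][1] = (1)*(-10) + (-8)*(1) = -18
C[1][0] = (-3)*(7) + (-7)*(9) = -84
C[1][1] = (-3)*(-10) + (-7)*(1) = 23
C[2][0] = (3)*(7) + (-6)*(9) = -33
C[2][1] = (3)*(-10) + (-6)*(1) = -36
= [[-65, -18], [-84, 23], [-33, -36]]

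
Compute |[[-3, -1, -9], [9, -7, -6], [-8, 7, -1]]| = -267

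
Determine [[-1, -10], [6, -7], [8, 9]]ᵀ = [[-1, 6, 8], [-10, -7, 9]]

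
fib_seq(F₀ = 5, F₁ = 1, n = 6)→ F_2 = F_1 + F_0 = 6
F_3 = F_2 + F_1 = 7
F_4 = F_3 + F_2 = 13
...
= [5, 1, 6, 7, 13, 20]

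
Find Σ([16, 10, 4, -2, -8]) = 20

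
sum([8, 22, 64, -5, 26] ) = 8 + 22 + 64 + (-5) + 26
= 115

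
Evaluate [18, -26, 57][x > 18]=[57]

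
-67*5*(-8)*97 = 259960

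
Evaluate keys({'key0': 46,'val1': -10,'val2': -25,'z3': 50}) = ['key0', 'val1', 'val2', 'z3']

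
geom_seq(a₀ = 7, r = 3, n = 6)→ a_0 = 7*3^0 = 7
a_1 = 7*3^1 = 21
a_2 = 7*3^2 = 63
...
= [7, 21, 63, 189, 567, 1701]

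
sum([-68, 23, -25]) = (-68) + 23 + (-25)
= -70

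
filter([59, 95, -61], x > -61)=keep x where x > -61: 59✓, 95✓, -61✗
= [59, 95]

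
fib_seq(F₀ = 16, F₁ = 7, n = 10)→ F_2 = F_1 + F_0 = 23
F_3 = F_2 + F_1 = 30
F_4 = F_3 + F_2 = 53
...
= [16, 7, 23, 30, 53, 83, 136, 219, 355, 574]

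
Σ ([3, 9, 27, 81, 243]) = 363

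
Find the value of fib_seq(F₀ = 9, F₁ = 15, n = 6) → [9, 15, 24, 39, 63, 102]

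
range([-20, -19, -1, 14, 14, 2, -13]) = 34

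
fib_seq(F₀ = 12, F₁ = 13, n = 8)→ F_2 = F_1 + F_0 = 25
F_3 = F_2 + F_1 = 38
F_4 = F_3 + F_2 = 63
...
= [12, 13, 25, 38, 63, 101, 164, 265]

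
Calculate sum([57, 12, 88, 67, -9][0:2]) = 69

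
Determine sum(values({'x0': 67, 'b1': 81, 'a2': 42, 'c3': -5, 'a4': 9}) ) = 67 + 81 + 42 + (-5) + 9
= 194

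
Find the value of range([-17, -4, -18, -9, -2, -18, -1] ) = 17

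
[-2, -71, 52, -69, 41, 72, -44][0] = -2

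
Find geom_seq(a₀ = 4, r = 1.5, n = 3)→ [4.0, 6.0, 9.0]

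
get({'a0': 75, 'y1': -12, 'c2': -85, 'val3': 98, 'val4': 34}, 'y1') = -12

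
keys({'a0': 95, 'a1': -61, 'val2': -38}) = ['a0', 'a1', 'val2']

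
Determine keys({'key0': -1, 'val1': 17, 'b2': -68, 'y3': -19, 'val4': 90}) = ['key0', 'val1', 'b2', 'y3', 'val4']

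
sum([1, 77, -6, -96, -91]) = 1 + 77 + (-6) + (-96) + (-91)
= -115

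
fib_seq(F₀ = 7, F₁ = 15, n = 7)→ [7, 15, 22, 37, 59, 96, 155]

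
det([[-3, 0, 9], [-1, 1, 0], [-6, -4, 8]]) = (1)*(-3)*det([[1, 0], [-4, 8]]) + (-1)*(0)*det([[-1, 0], [-6, 8]]) + (1)*(9)*det([[-1, 1], [-6, -4]])
= -24 + 0 + 90
= 66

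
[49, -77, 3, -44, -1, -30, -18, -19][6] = -18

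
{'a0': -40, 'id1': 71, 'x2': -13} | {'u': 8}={'a0': -40, 'id1': 71, 'x2': -13, 'u': 8}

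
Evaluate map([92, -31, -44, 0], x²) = (92)²=8464, (-31)²=961, (-44)²=1936, (0)²=0
= [8464, 961, 1936, 0]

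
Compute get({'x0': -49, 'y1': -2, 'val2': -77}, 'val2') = -77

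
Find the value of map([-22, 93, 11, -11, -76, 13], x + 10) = -22+10=-12, 93+10=103, 11+10=21, -11+10=-1, -76+10=-66, 13+10=23
= [-12, 103, 21, -1, -66, 23]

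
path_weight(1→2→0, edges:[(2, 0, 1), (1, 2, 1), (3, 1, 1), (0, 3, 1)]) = w(1→2)=1 + w(2→0)=1
= 2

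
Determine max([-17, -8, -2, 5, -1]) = 5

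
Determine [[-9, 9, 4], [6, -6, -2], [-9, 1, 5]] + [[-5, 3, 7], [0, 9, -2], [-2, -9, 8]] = [[-14, 12, 11], [6, 3, -4], [-11, -8, 13]]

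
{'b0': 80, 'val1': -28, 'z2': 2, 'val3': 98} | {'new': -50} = {'b0': 80, 'val1': -28, 'z2': 2, 'val3': 98, 'new': -50}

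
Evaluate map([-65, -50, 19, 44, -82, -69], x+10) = -65+10=-55, -50+10=-40, 19+10=29, 44+10=54, -82+10=-72, -69+10=-59
= [-55, -40, 29, 54, -72, -59]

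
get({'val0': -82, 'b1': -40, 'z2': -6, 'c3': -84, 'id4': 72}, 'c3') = -84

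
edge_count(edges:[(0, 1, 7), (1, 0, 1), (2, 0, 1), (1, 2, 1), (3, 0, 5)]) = 5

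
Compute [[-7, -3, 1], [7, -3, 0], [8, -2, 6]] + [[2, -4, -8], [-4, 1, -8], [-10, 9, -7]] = [[-5, -7, -7], [3, -2, -8], [-2, 7, -1]]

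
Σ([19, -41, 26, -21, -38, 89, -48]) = 19 + (-41) + 26 + (-21) + (-38) + 89 + (-48)
= -14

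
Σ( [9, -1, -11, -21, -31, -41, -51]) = -147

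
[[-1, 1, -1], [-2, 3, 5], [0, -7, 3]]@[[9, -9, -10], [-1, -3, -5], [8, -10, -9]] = [[-18, 16, 14], [19, -41, -40], [31, -9, 8]]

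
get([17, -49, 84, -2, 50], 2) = 84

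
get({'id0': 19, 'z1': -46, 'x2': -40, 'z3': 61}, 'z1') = -46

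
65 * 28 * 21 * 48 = 1834560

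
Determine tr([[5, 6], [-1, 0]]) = diagonal: 5 + 0
= 5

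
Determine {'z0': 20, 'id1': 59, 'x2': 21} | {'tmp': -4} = {'z0': 20, 'id1': 59, 'x2': 21, 'tmp': -4}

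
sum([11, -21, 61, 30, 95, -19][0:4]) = 81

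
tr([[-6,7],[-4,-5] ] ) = -11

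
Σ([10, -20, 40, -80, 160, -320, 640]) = 10 + -20 + 40 + -80 + 160 + -320 + 640
= 430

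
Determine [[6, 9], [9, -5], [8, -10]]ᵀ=[[6, 9, 8], [9, -5, -10]]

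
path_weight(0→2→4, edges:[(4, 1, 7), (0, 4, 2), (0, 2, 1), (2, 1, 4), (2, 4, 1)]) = 2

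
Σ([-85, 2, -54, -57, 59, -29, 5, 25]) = (-85) + 2 + (-54) + (-57) + 59 + (-29) + 5 + 25
= -134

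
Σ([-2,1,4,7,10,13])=33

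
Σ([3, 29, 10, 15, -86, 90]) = 61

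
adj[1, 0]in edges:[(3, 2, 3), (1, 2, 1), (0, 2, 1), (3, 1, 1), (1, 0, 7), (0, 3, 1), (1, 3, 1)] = 7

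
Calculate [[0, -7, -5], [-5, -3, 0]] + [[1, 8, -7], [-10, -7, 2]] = [[1, 1, -12], [-15, -10, 2]]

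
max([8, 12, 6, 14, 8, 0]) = 14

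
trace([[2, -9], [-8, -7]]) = -5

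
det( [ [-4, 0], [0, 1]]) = -4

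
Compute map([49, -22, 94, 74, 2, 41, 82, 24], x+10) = [59, -12, 104, 84, 12, 51, 92, 34]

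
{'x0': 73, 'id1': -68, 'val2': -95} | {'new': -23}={'x0': 73, 'id1': -68, 'val2': -95, 'new': -23}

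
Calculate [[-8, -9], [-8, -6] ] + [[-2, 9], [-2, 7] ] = [[-10, 0], [-10, 1]]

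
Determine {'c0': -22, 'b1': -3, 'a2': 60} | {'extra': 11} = {'c0': -22, 'b1': -3, 'a2': 60, 'extra': 11}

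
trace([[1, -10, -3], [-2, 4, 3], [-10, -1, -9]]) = diagonal: 1 + 4 + (-9)
= -4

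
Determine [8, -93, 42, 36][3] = 36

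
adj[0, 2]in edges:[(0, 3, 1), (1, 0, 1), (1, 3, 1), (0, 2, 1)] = 1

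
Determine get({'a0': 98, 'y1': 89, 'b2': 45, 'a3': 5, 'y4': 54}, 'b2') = 45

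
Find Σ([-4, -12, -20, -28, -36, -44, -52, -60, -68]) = -324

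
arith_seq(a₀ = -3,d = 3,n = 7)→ [-3, 0, 3, 6, 9, 12, 15]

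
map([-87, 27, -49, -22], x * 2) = -87*2=-174, 27*2=54, -49*2=-98, -22*2=-44
= [-174, 54, -98, -44]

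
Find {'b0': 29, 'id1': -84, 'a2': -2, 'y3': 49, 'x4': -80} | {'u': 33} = {'b0': 29, 'id1': -84, 'a2': -2, 'y3': 49, 'x4': -80, 'u': 33}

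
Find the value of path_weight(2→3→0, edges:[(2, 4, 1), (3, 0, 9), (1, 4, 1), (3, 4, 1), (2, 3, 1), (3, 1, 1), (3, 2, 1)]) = w(2→3)=1 + w(3→0)=9
= 10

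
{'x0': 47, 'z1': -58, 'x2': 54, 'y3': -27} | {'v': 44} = {'x0': 47, 'z1': -58, 'x2': 54, 'y3': -27, 'v': 44}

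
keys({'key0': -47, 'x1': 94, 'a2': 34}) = ['key0', 'x1', 'a2']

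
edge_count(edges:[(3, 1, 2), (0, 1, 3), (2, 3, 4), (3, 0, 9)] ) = 4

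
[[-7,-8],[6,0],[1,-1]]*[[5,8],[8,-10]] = [[-99, 24], [30, 48], [-3, 18]]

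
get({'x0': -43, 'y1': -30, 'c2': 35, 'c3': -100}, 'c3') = -100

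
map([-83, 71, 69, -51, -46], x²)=[6889, 5041, 4761, 2601, 2116]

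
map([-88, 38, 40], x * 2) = -88*2=-176, 38*2=76, 40*2=80
= [-176, 76, 80]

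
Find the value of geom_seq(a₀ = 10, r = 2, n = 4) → [10, 20, 40, 80]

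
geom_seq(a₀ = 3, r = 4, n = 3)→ [3, 12, 48]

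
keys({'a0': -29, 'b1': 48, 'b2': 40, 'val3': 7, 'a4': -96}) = ['a0', 'b1', 'b2', 'val3', 'a4']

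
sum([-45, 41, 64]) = 60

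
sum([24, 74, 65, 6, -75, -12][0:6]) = 82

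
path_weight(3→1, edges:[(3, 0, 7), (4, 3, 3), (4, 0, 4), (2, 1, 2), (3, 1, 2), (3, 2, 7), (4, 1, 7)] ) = 2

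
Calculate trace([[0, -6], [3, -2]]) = diagonal: 0 + (-2)
= -2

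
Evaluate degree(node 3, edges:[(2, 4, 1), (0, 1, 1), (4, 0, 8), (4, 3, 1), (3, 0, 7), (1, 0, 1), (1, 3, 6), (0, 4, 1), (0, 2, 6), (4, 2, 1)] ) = incident: (4,3), (3,0), (1,3)
= 3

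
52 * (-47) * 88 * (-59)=12689248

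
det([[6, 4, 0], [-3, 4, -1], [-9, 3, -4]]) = (1)*(6)*det([[4, -1], [3, -4]]) + (-1)*(4)*det([[-3, -1], [-9, -4]]) + (1)*(0)*det([[-3, 4], [-9, 3]])
= -78 + -12 + 0
= -90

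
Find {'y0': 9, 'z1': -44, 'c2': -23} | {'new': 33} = {'y0': 9, 'z1': -44, 'c2': -23, 'new': 33}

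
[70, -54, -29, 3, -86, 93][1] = -54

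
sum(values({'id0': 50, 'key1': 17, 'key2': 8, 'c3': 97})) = 172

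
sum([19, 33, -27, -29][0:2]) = 52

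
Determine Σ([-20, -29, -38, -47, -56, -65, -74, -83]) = (-20) + (-29) + (-38) + (-47) + (-56) + (-65) + (-74) + (-83)
= -412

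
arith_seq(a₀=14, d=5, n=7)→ a_0 = 14 + 0*5 = 14
a_1 = 14 + 1*5 = 19
a_2 = 14 + 2*5 = 24
...
= [14, 19, 24, 29, 34, 39, 44]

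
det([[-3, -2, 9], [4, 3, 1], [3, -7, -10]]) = -350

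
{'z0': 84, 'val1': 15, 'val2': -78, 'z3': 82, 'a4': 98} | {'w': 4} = {'z0': 84, 'val1': 15, 'val2': -78, 'z3': 82, 'a4': 98, 'w': 4}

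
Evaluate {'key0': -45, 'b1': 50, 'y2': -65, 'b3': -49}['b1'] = 50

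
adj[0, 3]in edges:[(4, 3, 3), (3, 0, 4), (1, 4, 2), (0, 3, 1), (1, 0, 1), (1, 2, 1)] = 1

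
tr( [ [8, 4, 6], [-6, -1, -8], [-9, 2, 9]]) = 16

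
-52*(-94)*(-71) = -347048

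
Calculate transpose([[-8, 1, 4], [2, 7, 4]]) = [[-8, 2], [1, 7], [4, 4]]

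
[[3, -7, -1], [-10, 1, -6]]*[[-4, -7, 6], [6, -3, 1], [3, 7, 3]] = [[-57, -7, 8], [28, 25, -77]]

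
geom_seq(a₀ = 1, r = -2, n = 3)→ [1, -2, 4]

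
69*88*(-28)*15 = -2550240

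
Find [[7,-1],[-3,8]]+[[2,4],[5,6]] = [[9, 3], [2, 14]]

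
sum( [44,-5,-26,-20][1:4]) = -51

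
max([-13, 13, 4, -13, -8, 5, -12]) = 13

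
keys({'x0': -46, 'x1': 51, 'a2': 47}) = ['x0', 'x1', 'a2']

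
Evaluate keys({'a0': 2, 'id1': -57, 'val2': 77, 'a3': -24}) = ['a0', 'id1', 'val2', 'a3']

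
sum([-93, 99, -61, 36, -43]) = (-93) + 99 + (-61) + 36 + (-43)
= -62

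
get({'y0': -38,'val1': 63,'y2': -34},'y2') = -34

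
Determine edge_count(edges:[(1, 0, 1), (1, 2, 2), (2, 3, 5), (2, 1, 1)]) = 4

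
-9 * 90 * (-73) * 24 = 1419120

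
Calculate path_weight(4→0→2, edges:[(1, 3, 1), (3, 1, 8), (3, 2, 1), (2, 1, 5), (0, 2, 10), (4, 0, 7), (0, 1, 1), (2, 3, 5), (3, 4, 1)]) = w(4→0)=7 + w(0→2)=10
= 17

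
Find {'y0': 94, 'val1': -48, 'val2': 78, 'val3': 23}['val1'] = -48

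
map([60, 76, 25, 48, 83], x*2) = [120, 152, 50, 96, 166]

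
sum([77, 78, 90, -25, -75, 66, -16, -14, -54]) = 77 + 78 + 90 + (-25) + (-75) + 66 + (-16) + (-14) + (-54)
= 127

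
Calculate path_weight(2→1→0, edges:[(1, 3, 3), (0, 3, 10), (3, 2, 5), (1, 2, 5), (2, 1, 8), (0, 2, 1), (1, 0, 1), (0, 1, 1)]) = w(2→1)=8 + w(1→0)=1
= 9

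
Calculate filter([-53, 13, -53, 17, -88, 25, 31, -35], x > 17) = [25, 31]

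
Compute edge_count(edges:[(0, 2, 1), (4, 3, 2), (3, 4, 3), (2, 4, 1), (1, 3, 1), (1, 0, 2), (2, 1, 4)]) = 7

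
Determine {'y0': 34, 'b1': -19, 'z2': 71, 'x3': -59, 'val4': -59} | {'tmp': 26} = {'y0': 34, 'b1': -19, 'z2': 71, 'x3': -59, 'val4': -59, 'tmp': 26}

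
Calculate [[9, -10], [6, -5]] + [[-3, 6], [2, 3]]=[[6, -4], [8, -2]]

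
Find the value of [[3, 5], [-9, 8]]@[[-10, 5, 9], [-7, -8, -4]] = C[0][0] = (3)*(-10) + (5)*(-7) = -65
C[0][1] = (3)*(5) + (5)*(-8) = -25
C[0][2] = (3)*(9) + (5)*(-4) = 7
C[1][0] = (-9)*(-10) + (8)*(-7) = 34
C[1][1] = (-9)*(5) + (8)*(-8) = -109
C[1][2] = (-9)*(9) + (8)*(-4) = -113
= [[-65, -25, 7], [34, -109, -113]]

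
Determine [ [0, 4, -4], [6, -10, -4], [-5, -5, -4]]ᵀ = [[0, 6, -5], [4, -10, -5], [-4, -4, -4]]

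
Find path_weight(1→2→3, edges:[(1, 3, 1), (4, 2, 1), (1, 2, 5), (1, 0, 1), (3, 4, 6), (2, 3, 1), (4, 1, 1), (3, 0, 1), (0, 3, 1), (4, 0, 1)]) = w(1→2)=5 + w(2→3)=1
= 6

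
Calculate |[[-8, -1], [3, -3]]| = (-8)*(-3) - (-1)*(3)
= 27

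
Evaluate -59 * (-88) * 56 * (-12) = -3489024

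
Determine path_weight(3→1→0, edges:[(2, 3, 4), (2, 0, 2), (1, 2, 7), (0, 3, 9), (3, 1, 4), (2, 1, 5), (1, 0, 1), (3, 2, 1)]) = w(3→1)=4 + w(1→0)=1
= 5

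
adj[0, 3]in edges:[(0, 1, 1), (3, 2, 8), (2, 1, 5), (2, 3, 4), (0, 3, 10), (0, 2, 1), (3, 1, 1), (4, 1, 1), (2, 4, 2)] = 10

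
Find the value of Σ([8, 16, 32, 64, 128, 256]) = 504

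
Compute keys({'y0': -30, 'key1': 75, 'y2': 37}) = ['y0', 'key1', 'y2']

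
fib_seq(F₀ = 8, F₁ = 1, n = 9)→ F_2 = F_1 + F_0 = 9
F_3 = F_2 + F_1 = 10
F_4 = F_3 + F_2 = 19
...
= [8, 1, 9, 10, 19, 29, 48, 77, 125]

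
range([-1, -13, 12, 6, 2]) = 25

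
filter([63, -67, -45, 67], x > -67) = [63, -45, 67]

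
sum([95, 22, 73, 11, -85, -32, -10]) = 95 + 22 + 73 + 11 + (-85) + (-32) + (-10)
= 74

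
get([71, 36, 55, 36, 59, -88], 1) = 36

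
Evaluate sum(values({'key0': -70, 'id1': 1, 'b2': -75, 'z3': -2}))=(-70) + 1 + (-75) + (-2)
= -146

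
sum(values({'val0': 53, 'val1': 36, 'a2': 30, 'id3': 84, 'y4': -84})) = 119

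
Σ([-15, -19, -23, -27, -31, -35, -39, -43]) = (-15) + (-19) + (-23) + (-27) + (-31) + (-35) + (-39) + (-43)
= -232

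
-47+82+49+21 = 105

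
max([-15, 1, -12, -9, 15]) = 15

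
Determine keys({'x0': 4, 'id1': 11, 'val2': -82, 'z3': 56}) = ['x0', 'id1', 'val2', 'z3']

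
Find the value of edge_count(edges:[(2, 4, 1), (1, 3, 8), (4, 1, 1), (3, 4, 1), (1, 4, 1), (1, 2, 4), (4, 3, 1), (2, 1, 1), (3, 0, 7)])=9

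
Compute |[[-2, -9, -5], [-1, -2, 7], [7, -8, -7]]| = -628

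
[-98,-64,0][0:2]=[-98, -64]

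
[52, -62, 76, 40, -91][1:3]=[-62, 76]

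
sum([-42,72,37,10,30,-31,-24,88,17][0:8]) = 140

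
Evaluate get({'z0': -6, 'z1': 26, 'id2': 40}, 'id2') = 40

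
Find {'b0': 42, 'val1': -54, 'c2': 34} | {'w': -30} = {'b0': 42, 'val1': -54, 'c2': 34, 'w': -30}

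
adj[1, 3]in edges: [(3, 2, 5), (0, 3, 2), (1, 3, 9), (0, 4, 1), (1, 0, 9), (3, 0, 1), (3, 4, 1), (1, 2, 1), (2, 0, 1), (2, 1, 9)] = 9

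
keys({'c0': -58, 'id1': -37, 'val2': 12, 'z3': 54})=['c0', 'id1', 'val2', 'z3']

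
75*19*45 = 64125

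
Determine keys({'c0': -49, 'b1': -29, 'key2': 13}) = ['c0', 'b1', 'key2']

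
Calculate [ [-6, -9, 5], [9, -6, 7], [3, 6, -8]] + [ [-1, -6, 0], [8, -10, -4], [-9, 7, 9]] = [[-7, -15, 5], [17, -16, 3], [-6, 13, 1]]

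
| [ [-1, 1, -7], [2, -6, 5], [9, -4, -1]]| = -301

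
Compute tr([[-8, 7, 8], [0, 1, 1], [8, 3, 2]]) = diagonal: (-8) + 1 + 2
= -5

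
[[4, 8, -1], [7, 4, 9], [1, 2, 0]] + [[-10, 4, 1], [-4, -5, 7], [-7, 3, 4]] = [[-6, 12, 0], [3, -1, 16], [-6, 5, 4]]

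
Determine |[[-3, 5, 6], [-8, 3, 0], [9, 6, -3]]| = (1)*(-3)*det([[3, 0], [6, -3]]) + (-1)*(5)*det([[-8, 0], [9, -3]]) + (1)*(6)*det([[-8, 3], [9, 6]])
= 27 + -120 + -450
= -543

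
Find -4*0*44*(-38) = 0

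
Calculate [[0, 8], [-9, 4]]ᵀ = [[0, -9], [8, 4]]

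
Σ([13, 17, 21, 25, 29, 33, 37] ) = 175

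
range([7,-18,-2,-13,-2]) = 25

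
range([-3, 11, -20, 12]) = 32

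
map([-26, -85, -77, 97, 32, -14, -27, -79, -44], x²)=(-26)²=676, (-85)²=7225, (-77)²=5929, (97)²=9409, (32)²=1024, (-14)²=196, (-27)²=729, (-79)²=6241, (-44)²=1936
= [676, 7225, 5929, 9409, 1024, 196, 729, 6241, 1936]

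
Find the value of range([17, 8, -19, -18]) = 36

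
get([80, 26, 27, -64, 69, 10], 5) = 10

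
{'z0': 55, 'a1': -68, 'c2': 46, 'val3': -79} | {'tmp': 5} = {'z0': 55, 'a1': -68, 'c2': 46, 'val3': -79, 'tmp': 5}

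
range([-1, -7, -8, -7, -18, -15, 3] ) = 21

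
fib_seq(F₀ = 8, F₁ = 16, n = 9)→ [8, 16, 24, 40, 64, 104, 168, 272, 440]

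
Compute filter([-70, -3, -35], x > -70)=[-3, -35]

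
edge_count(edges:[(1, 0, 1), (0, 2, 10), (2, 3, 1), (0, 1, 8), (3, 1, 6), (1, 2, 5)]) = 6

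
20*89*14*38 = 946960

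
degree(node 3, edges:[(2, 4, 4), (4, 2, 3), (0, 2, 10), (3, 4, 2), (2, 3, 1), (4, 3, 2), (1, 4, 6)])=incident: (3,4), (2,3), (4,3)
= 3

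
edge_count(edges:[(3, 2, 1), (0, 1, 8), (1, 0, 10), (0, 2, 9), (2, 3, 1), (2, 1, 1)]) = 6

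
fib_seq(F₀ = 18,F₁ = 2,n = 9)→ [18, 2, 20, 22, 42, 64, 106, 170, 276]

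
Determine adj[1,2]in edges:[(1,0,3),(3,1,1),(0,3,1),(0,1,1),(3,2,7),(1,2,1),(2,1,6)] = 1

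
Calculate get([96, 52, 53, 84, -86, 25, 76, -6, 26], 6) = 76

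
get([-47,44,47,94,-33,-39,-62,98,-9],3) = 94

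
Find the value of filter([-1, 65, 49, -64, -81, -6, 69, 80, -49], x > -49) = keep x where x > -49: -1✓, 65✓, 49✓, -64✗, -81✗, -6✓, 69✓, 80✓, -49✗
= [-1, 65, 49, -6, 69, 80]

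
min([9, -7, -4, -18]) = -18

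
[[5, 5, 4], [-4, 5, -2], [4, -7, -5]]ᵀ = [[5, -4, 4], [5, 5, -7], [4, -2, -5]]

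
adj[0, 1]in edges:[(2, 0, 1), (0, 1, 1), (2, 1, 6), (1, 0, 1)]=1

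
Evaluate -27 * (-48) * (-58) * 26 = -1954368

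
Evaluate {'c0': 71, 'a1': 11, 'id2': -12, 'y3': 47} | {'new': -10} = {'c0': 71, 'a1': 11, 'id2': -12, 'y3': 47, 'new': -10}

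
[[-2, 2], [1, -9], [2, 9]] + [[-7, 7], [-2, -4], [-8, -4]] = [[-9, 9], [-1, -13], [-6, 5]]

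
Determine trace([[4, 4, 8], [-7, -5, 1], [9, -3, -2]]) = -3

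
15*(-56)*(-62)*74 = 3853920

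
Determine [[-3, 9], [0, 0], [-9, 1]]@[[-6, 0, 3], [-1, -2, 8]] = C[0][0] = (-3)*(-6) + (9)*(-1) = 9
C[0][1] = (-3)*(0) + (9)*(-2) = -18
C[0][2] = (-3)*(3) + (9)*(8) = 63
C[1][0] = (0)*(-6) + (0)*(-1) = 0
C[1][1] = (0)*(0) + (0)*(-2) = 0
C[1][2] = (0)*(3) + (0)*(8) = 0
... (3 more cells)
= [[9, -18, 63], [0, 0, 0], [53, -2, -19]]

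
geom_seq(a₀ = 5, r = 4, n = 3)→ a_0 = 5*4^0 = 5
a_1 = 5*4^1 = 20
a_2 = 5*4^2 = 80
= [5, 20, 80]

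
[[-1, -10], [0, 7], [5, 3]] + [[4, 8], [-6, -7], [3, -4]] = [[3, -2], [-6, 0], [8, -1]]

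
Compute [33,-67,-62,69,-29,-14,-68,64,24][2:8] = [-62, 69, -29, -14, -68, 64]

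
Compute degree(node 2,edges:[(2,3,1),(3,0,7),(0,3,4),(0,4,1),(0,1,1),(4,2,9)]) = incident: (2,3), (4,2)
= 2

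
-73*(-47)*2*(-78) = -535236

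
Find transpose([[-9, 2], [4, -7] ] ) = [[-9, 4], [2, -7]]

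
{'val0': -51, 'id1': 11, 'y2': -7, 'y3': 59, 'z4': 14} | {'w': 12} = {'val0': -51, 'id1': 11, 'y2': -7, 'y3': 59, 'z4': 14, 'w': 12}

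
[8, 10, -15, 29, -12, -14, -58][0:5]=[8, 10, -15, 29, -12]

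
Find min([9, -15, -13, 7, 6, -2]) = -15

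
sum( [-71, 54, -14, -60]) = (-71) + 54 + (-14) + (-60)
= -91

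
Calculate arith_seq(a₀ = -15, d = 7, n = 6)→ a_0 = -15 + 0*7 = -15
a_1 = -15 + 1*7 = -8
a_2 = -15 + 2*7 = -1
...
= [-15, -8, -1, 6, 13, 20]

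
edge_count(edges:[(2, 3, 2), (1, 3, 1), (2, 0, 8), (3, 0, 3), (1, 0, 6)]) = 5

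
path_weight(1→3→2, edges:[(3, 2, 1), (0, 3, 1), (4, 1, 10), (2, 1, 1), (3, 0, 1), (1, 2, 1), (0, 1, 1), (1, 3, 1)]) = w(1→3)=1 + w(3→2)=1
= 2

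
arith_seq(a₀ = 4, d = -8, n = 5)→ a_0 = 4 + 0*-8 = 4
a_1 = 4 + 1*-8 = -4
a_2 = 4 + 2*-8 = -12
...
= [4, -4, -12, -20, -28]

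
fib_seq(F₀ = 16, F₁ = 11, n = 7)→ [16, 11, 27, 38, 65, 103, 168]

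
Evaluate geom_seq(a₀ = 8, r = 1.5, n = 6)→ [8.0, 12.0, 18.0, 27.0, 40.5, 60.75]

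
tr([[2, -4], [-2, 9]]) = 11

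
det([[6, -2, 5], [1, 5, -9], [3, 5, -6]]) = (1)*(6)*det([[5, -9], [5, -6]]) + (-1)*(-2)*det([[1, -9], [3, -6]]) + (1)*(5)*det([[1, 5], [3, 5]])
= 90 + 42 + -50
= 82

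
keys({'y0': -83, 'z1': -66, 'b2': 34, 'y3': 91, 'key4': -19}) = ['y0', 'z1', 'b2', 'y3', 'key4']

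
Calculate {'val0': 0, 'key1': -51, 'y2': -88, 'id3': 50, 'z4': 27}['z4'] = 27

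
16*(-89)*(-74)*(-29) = -3055904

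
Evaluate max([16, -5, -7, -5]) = 16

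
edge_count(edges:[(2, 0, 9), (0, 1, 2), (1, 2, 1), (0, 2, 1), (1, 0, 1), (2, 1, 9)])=6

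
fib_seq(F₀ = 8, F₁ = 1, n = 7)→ F_2 = F_1 + F_0 = 9
F_3 = F_2 + F_1 = 10
F_4 = F_3 + F_2 = 19
...
= [8, 1, 9, 10, 19, 29, 48]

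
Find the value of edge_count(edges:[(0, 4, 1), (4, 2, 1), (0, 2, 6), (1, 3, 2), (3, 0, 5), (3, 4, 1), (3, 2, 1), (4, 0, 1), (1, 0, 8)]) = 9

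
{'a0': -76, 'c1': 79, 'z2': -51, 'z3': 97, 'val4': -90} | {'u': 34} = {'a0': -76, 'c1': 79, 'z2': -51, 'z3': 97, 'val4': -90, 'u': 34}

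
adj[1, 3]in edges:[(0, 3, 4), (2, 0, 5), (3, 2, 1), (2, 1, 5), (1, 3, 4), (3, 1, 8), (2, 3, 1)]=4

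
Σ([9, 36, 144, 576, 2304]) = 9 + 36 + 144 + 576 + 2304
= 3069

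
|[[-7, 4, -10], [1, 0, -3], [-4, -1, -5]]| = 99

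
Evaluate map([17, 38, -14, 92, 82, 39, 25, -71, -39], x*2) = 17*2=34, 38*2=76, -14*2=-28, 92*2=184, 82*2=164, 39*2=78, 25*2=50, -71*2=-142, -39*2=-78
= [34, 76, -28, 184, 164, 78, 50, -142, -78]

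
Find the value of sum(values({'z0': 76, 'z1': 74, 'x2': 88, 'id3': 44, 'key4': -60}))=76 + 74 + 88 + 44 + (-60)
= 222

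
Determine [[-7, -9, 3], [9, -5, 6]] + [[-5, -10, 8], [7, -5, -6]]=[[-12, -19, 11], [16, -10, 0]]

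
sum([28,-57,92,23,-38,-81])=28 + (-57) + 92 + 23 + (-38) + (-81)
= -33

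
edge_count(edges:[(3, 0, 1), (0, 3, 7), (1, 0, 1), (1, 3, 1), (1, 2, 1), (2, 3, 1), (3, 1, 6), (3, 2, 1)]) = 8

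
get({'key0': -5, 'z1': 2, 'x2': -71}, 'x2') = -71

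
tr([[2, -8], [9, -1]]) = 1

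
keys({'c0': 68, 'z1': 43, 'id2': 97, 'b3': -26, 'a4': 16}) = ['c0', 'z1', 'id2', 'b3', 'a4']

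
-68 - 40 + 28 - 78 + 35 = -123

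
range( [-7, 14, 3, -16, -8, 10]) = 30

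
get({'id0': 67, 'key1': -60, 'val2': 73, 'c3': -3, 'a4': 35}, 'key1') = -60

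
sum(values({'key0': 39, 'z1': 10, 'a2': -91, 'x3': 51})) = 9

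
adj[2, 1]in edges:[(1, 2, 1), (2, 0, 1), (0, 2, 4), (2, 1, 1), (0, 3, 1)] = 1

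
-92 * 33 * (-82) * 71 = 17675592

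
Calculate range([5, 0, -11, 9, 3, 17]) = 28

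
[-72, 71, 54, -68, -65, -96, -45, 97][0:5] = [-72, 71, 54, -68, -65]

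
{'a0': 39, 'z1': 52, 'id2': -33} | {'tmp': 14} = {'a0': 39, 'z1': 52, 'id2': -33, 'tmp': 14}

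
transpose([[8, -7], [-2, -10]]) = [[8, -2], [-7, -10]]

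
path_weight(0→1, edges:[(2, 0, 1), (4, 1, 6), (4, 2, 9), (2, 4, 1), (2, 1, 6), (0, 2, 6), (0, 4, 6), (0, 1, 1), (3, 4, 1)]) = w(0→1)=1
= 1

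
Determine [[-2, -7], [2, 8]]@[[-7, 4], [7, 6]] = C[0][0] = (-2)*(-7) + (-7)*(7) = -35
C[0][1] = (-2)*(4) + (-7)*(6) = -50
C[1][0] = (2)*(-7) + (8)*(7) = 42
C[1][1] = (2)*(4) + (8)*(6) = 56
= [[-35, -50], [42, 56]]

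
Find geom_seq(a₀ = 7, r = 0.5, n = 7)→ a_0 = 7*0.5^0 = 7.0
a_1 = 7*0.5^1 = 3.5
a_2 = 7*0.5^2 = 1.75
...
= [7.0, 3.5, 1.75, 0.875, 0.4375, 0.21875, 0.109375]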